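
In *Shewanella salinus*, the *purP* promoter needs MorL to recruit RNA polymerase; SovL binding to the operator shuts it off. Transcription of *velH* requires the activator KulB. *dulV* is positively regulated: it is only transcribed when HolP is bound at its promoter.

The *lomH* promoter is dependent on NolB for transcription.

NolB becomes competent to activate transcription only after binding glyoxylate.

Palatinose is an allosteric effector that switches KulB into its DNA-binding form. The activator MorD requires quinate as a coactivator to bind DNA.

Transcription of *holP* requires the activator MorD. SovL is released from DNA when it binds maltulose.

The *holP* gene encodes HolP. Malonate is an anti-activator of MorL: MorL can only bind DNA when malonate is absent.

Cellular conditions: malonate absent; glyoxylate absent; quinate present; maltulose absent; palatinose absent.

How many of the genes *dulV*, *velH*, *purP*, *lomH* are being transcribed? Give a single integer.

Quinate is present, so MorD is active.
No repressor is bound and MorD is active, so *holP* is transcribed.
So HolP is produced and active.
No repressor is bound and HolP is active, so *dulV* is transcribed.
→ *dulV* is ON.
Palatinose is absent, so KulB is inactive.
Required activator KulB is absent, so *velH* is not transcribed.
→ *velH* is OFF.
Maltulose is absent, so SovL is active.
Malonate is absent, so MorL is active.
With repressor SovL bound, *purP* is not transcribed.
→ *purP* is OFF.
Glyoxylate is absent, so NolB is inactive.
Required activator NolB is absent, so *lomH* is not transcribed.
→ *lomH* is OFF.
1 of the 4 genes is transcribed.

1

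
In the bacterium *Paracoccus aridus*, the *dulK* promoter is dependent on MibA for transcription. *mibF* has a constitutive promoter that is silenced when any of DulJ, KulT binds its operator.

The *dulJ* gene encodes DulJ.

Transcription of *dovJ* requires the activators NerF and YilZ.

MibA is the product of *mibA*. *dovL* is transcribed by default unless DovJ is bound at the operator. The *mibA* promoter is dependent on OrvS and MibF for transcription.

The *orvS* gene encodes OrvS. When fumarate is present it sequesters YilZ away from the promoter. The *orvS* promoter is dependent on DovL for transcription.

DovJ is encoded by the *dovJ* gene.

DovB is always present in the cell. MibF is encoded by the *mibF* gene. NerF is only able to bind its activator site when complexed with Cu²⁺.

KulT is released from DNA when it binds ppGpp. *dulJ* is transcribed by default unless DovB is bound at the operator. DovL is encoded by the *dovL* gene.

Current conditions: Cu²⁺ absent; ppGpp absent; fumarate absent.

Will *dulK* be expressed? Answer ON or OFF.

Cu²⁺ is absent, so NerF is inactive.
Fumarate is absent, so YilZ is active.
Required activator NerF is absent, so *dovJ* is not transcribed.
So DovJ is not produced.
With no repressor bound, *dovL* is transcribed.
So DovL is produced and active.
No repressor is bound and DovL is active, so *orvS* is transcribed.
So OrvS is produced and active.
DovB is produced constitutively and is active.
With repressor DovB bound, *dulJ* is not transcribed.
So DulJ is not produced.
ppGpp is absent, so KulT is active.
With repressor KulT bound, *mibF* is not transcribed.
So MibF is not produced.
Required activator MibF is absent, so *mibA* is not transcribed.
So MibA is not produced.
Required activator MibA is absent, so *dulK* is not transcribed.

OFF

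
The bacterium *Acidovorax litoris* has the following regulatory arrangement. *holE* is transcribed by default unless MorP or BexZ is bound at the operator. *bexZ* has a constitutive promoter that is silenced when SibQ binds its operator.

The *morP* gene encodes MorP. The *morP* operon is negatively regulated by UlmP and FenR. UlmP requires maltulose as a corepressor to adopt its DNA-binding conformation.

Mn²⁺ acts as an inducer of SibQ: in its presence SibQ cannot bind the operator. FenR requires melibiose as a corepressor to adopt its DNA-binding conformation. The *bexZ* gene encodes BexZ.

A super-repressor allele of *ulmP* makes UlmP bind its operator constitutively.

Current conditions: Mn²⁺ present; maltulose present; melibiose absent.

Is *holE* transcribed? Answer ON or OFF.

UlmP is constitutively active in this strain.
Melibiose is absent, so FenR is inactive.
With repressor UlmP bound, *morP* is not transcribed.
So MorP is not produced.
Mn²⁺ is present, so SibQ is inactive.
With no repressor bound, *bexZ* is transcribed.
So BexZ is produced and active.
With repressor BexZ bound, *holE* is not transcribed.

OFF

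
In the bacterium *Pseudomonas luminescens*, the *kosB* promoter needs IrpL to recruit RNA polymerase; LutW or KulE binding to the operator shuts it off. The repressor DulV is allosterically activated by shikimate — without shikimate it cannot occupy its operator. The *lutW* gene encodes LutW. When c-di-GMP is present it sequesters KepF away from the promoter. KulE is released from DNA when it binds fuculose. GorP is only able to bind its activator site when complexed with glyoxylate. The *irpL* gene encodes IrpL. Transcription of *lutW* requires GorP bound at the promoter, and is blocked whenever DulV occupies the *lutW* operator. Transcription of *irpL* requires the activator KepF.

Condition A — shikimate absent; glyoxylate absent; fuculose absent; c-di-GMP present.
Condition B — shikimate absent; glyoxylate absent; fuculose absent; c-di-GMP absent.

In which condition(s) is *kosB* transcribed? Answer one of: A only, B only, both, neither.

Condition A:
Shikimate is absent, so DulV is inactive.
Glyoxylate is absent, so GorP is inactive.
Required activator GorP is absent, so *lutW* is not transcribed.
So LutW is not produced.
Fuculose is absent, so KulE is active.
c-di-GMP is present, so KepF is inactive.
Required activator KepF is absent, so *irpL* is not transcribed.
So IrpL is not produced.
With repressor KulE bound, *kosB* is not transcribed.
→ *kosB* is OFF in A.
Condition B:
Shikimate is absent, so DulV is inactive.
Glyoxylate is absent, so GorP is inactive.
Required activator GorP is absent, so *lutW* is not transcribed.
So LutW is not produced.
Fuculose is absent, so KulE is active.
c-di-GMP is absent, so KepF is active.
No repressor is bound and KepF is active, so *irpL* is transcribed.
So IrpL is produced and active.
With repressor KulE bound, *kosB* is not transcribed.
→ *kosB* is OFF in B.

neither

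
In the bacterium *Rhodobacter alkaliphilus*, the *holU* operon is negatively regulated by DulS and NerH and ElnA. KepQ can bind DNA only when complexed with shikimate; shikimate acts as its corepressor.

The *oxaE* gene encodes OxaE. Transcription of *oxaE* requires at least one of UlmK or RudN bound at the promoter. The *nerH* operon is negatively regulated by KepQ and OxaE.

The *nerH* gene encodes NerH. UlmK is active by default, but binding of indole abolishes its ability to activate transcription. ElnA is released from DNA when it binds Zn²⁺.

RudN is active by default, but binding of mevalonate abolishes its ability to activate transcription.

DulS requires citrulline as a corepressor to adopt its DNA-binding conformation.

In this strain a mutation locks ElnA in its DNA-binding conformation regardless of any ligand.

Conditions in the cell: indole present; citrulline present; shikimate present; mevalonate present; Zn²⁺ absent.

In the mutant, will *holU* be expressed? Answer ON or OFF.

OFF

Citrulline is present, so DulS is active.
Shikimate is present, so KepQ is active.
Indole is present, so UlmK is inactive.
Mevalonate is present, so RudN is inactive.
No activator is available at the *oxaE* promoter, so *oxaE* is not transcribed.
So OxaE is not produced.
With repressor KepQ bound, *nerH* is not transcribed.
So NerH is not produced.
ElnA is constitutively active in this strain.
With repressor DulS bound, *holU* is not transcribed.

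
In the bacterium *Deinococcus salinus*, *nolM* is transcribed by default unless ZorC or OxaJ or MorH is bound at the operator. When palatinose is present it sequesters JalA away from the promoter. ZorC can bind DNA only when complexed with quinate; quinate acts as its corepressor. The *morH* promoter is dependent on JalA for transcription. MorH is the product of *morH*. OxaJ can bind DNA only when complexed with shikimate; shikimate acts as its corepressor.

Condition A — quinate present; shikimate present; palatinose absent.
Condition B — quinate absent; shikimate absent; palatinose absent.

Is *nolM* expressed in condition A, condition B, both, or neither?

neither

Condition A:
Quinate is present, so ZorC is active.
Shikimate is present, so OxaJ is active.
Palatinose is absent, so JalA is active.
No repressor is bound and JalA is active, so *morH* is transcribed.
So MorH is produced and active.
With repressor ZorC bound, *nolM* is not transcribed.
→ *nolM* is OFF in A.
Condition B:
Quinate is absent, so ZorC is inactive.
Shikimate is absent, so OxaJ is inactive.
Palatinose is absent, so JalA is active.
No repressor is bound and JalA is active, so *morH* is transcribed.
So MorH is produced and active.
With repressor MorH bound, *nolM* is not transcribed.
→ *nolM* is OFF in B.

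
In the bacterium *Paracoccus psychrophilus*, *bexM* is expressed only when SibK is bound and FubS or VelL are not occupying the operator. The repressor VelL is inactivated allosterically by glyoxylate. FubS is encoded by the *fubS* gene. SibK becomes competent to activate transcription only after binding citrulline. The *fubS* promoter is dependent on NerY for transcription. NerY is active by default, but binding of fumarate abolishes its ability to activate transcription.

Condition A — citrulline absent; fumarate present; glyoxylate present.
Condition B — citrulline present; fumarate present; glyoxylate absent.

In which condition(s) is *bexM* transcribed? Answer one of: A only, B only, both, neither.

Condition A:
Citrulline is absent, so SibK is inactive.
Fumarate is present, so NerY is inactive.
Required activator NerY is absent, so *fubS* is not transcribed.
So FubS is not produced.
Glyoxylate is present, so VelL is inactive.
Required activator SibK is absent, so *bexM* is not transcribed.
→ *bexM* is OFF in A.
Condition B:
Citrulline is present, so SibK is active.
Fumarate is present, so NerY is inactive.
Required activator NerY is absent, so *fubS* is not transcribed.
So FubS is not produced.
Glyoxylate is absent, so VelL is active.
With repressor VelL bound, *bexM* is not transcribed.
→ *bexM* is OFF in B.

neither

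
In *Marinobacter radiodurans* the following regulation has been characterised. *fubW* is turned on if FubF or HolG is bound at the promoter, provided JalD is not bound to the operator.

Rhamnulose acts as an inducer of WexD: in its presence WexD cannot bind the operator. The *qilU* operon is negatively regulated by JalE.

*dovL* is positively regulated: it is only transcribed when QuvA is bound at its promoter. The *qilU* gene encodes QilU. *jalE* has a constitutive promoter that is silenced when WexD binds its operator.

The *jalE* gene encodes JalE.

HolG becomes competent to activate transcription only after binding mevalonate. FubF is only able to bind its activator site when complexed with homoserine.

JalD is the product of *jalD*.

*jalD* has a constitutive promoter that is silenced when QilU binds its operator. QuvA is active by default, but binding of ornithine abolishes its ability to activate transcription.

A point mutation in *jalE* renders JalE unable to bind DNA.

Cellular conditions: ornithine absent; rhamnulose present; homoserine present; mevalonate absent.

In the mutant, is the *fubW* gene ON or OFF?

ON

Homoserine is present, so FubF is active.
Mevalonate is absent, so HolG is inactive.
JalE is non-functional in this strain, so it has no effect.
With no repressor bound, *qilU* is transcribed.
So QilU is produced and active.
With repressor QilU bound, *jalD* is not transcribed.
So JalD is not produced.
Activator FubF is present, so *fubW* is transcribed.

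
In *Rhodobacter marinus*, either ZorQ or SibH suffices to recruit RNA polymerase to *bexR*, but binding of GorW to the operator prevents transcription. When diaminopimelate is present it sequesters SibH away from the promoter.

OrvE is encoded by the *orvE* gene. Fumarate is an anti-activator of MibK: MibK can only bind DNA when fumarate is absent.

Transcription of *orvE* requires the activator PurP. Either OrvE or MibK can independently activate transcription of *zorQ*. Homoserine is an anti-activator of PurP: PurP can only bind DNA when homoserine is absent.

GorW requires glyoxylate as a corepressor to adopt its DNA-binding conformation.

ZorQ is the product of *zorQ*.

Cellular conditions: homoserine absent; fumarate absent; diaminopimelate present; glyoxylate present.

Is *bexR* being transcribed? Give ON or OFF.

OFF

Homoserine is absent, so PurP is active.
No repressor is bound and PurP is active, so *orvE* is transcribed.
So OrvE is produced and active.
Fumarate is absent, so MibK is active.
Activator OrvE is present, so *zorQ* is transcribed.
So ZorQ is produced and active.
Glyoxylate is present, so GorW is active.
Diaminopimelate is present, so SibH is inactive.
With repressor GorW bound, *bexR* is not transcribed.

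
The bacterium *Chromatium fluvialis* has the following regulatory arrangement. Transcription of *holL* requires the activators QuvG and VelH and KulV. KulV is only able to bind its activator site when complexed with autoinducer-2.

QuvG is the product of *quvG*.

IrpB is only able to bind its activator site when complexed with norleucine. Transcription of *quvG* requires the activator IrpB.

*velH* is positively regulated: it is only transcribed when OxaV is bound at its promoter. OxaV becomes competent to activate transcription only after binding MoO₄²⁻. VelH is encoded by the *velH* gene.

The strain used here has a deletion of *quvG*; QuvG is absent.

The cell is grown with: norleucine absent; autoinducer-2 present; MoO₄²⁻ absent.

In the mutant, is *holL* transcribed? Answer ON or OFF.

QuvG is non-functional in this strain, so it has no effect.
MoO₄²⁻ is absent, so OxaV is inactive.
Required activator OxaV is absent, so *velH* is not transcribed.
So VelH is not produced.
Autoinducer-2 is present, so KulV is active.
Required activator QuvG is absent, so *holL* is not transcribed.

OFF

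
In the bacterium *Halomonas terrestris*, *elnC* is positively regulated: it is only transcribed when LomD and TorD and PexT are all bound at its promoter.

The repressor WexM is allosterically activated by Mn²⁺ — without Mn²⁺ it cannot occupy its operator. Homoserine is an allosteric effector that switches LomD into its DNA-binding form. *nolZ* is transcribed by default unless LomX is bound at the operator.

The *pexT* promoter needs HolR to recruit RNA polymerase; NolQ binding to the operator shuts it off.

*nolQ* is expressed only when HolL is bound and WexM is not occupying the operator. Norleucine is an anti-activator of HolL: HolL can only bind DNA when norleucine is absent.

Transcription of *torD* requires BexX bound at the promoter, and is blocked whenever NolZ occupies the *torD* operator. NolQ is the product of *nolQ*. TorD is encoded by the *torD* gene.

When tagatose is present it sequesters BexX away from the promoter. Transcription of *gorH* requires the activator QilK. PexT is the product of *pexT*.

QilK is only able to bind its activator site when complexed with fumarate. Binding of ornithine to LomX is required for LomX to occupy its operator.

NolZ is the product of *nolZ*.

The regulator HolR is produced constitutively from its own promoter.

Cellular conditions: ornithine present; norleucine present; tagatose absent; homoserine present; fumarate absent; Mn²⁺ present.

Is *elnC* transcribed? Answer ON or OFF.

Homoserine is present, so LomD is active.
Tagatose is absent, so BexX is active.
Ornithine is present, so LomX is active.
With repressor LomX bound, *nolZ* is not transcribed.
So NolZ is not produced.
No repressor is bound and BexX is active, so *torD* is transcribed.
So TorD is produced and active.
Mn²⁺ is present, so WexM is active.
Norleucine is present, so HolL is inactive.
With repressor WexM bound, *nolQ* is not transcribed.
So NolQ is not produced.
HolR is produced constitutively and is active.
No repressor is bound and HolR is active, so *pexT* is transcribed.
So PexT is produced and active.
No repressor is bound and LomD and TorD and PexT are active, so *elnC* is transcribed.

ON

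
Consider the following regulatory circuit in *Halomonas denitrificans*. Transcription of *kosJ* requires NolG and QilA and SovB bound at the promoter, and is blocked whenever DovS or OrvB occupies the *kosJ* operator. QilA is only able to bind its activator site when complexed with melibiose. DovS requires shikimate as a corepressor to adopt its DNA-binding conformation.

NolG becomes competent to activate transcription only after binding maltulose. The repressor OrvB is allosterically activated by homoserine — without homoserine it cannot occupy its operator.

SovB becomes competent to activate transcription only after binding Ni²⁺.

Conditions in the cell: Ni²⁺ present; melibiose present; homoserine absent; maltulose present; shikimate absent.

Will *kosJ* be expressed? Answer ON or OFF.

ON

Shikimate is absent, so DovS is inactive.
Maltulose is present, so NolG is active.
Melibiose is present, so QilA is active.
Ni²⁺ is present, so SovB is active.
Homoserine is absent, so OrvB is inactive.
No repressor is bound and NolG and QilA and SovB are active, so *kosJ* is transcribed.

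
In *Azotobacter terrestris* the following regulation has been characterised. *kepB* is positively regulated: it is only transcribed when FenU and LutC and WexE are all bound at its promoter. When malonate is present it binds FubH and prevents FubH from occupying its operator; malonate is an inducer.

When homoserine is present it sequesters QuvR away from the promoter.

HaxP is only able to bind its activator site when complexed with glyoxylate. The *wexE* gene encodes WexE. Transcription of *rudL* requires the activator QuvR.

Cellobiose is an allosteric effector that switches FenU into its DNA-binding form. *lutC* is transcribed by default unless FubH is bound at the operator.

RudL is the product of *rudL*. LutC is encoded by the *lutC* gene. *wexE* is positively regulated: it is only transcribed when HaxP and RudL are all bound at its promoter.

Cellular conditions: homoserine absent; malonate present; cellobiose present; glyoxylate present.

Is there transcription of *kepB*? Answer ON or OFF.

Cellobiose is present, so FenU is active.
Malonate is present, so FubH is inactive.
With no repressor bound, *lutC* is transcribed.
So LutC is produced and active.
Glyoxylate is present, so HaxP is active.
Homoserine is absent, so QuvR is active.
No repressor is bound and QuvR is active, so *rudL* is transcribed.
So RudL is produced and active.
No repressor is bound and HaxP and RudL are active, so *wexE* is transcribed.
So WexE is produced and active.
No repressor is bound and FenU and LutC and WexE are active, so *kepB* is transcribed.

ON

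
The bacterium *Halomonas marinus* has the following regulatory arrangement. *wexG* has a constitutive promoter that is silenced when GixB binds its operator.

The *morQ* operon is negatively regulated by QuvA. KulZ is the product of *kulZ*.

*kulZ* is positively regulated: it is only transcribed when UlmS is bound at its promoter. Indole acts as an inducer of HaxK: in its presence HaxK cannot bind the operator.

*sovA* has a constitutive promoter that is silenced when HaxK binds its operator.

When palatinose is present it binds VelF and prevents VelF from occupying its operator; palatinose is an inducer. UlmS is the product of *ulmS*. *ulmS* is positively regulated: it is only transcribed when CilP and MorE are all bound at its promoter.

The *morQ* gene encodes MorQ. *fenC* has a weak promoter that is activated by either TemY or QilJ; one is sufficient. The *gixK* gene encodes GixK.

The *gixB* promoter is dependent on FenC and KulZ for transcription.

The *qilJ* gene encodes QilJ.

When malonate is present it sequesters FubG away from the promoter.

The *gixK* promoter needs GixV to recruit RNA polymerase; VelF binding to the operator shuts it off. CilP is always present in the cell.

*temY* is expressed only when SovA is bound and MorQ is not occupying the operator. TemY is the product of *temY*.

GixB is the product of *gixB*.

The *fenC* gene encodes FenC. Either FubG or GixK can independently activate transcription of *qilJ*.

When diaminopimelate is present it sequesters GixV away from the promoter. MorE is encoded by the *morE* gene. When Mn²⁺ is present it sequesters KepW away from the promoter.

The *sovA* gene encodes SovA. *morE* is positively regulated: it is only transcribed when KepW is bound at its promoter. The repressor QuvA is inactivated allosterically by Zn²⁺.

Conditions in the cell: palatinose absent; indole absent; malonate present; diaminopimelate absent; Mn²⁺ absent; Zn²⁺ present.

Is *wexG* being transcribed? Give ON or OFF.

Indole is absent, so HaxK is active.
With repressor HaxK bound, *sovA* is not transcribed.
So SovA is not produced.
Zn²⁺ is present, so QuvA is inactive.
With no repressor bound, *morQ* is transcribed.
So MorQ is produced and active.
With repressor MorQ bound, *temY* is not transcribed.
So TemY is not produced.
Malonate is present, so FubG is inactive.
Palatinose is absent, so VelF is active.
Diaminopimelate is absent, so GixV is active.
With repressor VelF bound, *gixK* is not transcribed.
So GixK is not produced.
No activator is available at the *qilJ* promoter, so *qilJ* is not transcribed.
So QilJ is not produced.
No activator is available at the *fenC* promoter, so *fenC* is not transcribed.
So FenC is not produced.
CilP is produced constitutively and is active.
Mn²⁺ is absent, so KepW is active.
No repressor is bound and KepW is active, so *morE* is transcribed.
So MorE is produced and active.
No repressor is bound and CilP and MorE are active, so *ulmS* is transcribed.
So UlmS is produced and active.
No repressor is bound and UlmS is active, so *kulZ* is transcribed.
So KulZ is produced and active.
Required activator FenC is absent, so *gixB* is not transcribed.
So GixB is not produced.
With no repressor bound, *wexG* is transcribed.

ON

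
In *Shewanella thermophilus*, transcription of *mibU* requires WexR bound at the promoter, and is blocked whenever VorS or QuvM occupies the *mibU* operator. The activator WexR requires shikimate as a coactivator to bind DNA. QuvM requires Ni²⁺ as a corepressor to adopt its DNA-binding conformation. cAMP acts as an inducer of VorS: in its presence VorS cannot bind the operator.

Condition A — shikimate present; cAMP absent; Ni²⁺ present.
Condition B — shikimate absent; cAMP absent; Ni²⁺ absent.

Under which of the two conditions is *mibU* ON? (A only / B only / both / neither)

Condition A:
Shikimate is present, so WexR is active.
cAMP is absent, so VorS is active.
Ni²⁺ is present, so QuvM is active.
With repressor VorS bound, *mibU* is not transcribed.
→ *mibU* is OFF in A.
Condition B:
Shikimate is absent, so WexR is inactive.
cAMP is absent, so VorS is active.
Ni²⁺ is absent, so QuvM is inactive.
With repressor VorS bound, *mibU* is not transcribed.
→ *mibU* is OFF in B.

neither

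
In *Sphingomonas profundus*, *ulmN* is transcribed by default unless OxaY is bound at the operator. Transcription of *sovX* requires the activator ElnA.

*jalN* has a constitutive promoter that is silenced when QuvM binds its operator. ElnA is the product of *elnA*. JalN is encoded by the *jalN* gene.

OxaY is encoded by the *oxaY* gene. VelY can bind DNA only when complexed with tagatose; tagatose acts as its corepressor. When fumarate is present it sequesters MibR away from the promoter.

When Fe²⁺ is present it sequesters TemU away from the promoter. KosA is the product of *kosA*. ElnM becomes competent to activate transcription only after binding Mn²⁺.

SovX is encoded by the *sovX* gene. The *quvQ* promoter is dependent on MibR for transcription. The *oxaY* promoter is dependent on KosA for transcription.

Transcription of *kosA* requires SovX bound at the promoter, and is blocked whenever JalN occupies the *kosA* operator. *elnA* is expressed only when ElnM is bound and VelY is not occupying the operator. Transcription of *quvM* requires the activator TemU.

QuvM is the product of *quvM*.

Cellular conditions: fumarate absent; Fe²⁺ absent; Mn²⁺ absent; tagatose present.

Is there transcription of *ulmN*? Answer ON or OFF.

Fe²⁺ is absent, so TemU is active.
No repressor is bound and TemU is active, so *quvM* is transcribed.
So QuvM is produced and active.
With repressor QuvM bound, *jalN* is not transcribed.
So JalN is not produced.
Tagatose is present, so VelY is active.
Mn²⁺ is absent, so ElnM is inactive.
With repressor VelY bound, *elnA* is not transcribed.
So ElnA is not produced.
Required activator ElnA is absent, so *sovX* is not transcribed.
So SovX is not produced.
Required activator SovX is absent, so *kosA* is not transcribed.
So KosA is not produced.
Required activator KosA is absent, so *oxaY* is not transcribed.
So OxaY is not produced.
With no repressor bound, *ulmN* is transcribed.

ON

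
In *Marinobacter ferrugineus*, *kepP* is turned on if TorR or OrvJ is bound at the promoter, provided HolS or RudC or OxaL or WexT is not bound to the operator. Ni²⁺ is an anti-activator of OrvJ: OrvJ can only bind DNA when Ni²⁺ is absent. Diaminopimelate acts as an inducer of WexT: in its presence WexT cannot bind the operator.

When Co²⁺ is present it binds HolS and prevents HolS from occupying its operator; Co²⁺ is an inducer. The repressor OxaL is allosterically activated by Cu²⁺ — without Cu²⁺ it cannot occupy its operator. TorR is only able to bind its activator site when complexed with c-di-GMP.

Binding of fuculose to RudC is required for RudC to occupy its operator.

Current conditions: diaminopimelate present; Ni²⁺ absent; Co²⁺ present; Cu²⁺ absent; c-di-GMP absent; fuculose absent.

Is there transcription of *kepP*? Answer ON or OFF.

c-di-GMP is absent, so TorR is inactive.
Co²⁺ is present, so HolS is inactive.
Fuculose is absent, so RudC is inactive.
Cu²⁺ is absent, so OxaL is inactive.
Diaminopimelate is present, so WexT is inactive.
Ni²⁺ is absent, so OrvJ is active.
Activator OrvJ is present, so *kepP* is transcribed.

ON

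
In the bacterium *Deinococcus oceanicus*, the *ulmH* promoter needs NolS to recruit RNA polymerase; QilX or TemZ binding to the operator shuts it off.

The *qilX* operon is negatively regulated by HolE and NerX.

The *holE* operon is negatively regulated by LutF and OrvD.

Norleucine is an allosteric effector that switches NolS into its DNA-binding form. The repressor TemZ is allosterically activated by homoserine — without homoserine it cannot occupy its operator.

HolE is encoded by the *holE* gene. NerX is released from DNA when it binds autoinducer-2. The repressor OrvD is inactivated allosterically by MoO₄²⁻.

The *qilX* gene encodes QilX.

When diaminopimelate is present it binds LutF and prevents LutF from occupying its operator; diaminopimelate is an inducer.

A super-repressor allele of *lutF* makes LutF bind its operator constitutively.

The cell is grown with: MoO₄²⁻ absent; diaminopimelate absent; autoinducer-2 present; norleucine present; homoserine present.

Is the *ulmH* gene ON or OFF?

Norleucine is present, so NolS is active.
LutF is constitutively active in this strain.
MoO₄²⁻ is absent, so OrvD is active.
With repressor LutF bound, *holE* is not transcribed.
So HolE is not produced.
Autoinducer-2 is present, so NerX is inactive.
With no repressor bound, *qilX* is transcribed.
So QilX is produced and active.
Homoserine is present, so TemZ is active.
With repressor QilX bound, *ulmH* is not transcribed.

OFF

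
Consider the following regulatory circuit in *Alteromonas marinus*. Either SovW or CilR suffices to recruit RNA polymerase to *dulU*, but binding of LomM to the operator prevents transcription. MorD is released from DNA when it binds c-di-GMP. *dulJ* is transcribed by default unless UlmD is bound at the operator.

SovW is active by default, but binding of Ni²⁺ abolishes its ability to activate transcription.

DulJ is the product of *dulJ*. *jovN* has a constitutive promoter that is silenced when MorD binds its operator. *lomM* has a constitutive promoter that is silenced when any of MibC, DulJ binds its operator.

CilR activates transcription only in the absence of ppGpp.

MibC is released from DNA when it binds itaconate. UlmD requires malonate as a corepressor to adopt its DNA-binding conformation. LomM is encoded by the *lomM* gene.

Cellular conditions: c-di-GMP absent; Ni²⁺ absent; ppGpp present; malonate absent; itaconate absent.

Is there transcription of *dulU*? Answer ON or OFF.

ON

Ni²⁺ is absent, so SovW is active.
ppGpp is present, so CilR is inactive.
Itaconate is absent, so MibC is active.
Malonate is absent, so UlmD is inactive.
With no repressor bound, *dulJ* is transcribed.
So DulJ is produced and active.
With repressor MibC bound, *lomM* is not transcribed.
So LomM is not produced.
Activator SovW is present, so *dulU* is transcribed.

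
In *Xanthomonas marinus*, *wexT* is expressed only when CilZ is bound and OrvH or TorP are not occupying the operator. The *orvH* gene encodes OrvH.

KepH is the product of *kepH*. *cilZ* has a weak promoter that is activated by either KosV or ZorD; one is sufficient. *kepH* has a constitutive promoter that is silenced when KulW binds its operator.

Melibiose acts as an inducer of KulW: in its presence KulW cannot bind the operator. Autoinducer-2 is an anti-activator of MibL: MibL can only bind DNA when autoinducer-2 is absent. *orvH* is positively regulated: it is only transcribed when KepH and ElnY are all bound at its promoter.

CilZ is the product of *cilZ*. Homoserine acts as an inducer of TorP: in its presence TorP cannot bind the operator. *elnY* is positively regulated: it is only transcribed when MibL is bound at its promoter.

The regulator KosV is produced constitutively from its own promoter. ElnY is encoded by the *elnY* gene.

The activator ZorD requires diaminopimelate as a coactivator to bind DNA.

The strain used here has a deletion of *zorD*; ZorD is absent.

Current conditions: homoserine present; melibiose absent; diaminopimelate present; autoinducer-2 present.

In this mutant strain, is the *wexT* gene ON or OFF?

Melibiose is absent, so KulW is active.
With repressor KulW bound, *kepH* is not transcribed.
So KepH is not produced.
Autoinducer-2 is present, so MibL is inactive.
Required activator MibL is absent, so *elnY* is not transcribed.
So ElnY is not produced.
Required activator KepH is absent, so *orvH* is not transcribed.
So OrvH is not produced.
KosV is produced constitutively and is active.
ZorD is non-functional in this strain, so it has no effect.
Activator KosV is present, so *cilZ* is transcribed.
So CilZ is produced and active.
Homoserine is present, so TorP is inactive.
No repressor is bound and CilZ is active, so *wexT* is transcribed.

ON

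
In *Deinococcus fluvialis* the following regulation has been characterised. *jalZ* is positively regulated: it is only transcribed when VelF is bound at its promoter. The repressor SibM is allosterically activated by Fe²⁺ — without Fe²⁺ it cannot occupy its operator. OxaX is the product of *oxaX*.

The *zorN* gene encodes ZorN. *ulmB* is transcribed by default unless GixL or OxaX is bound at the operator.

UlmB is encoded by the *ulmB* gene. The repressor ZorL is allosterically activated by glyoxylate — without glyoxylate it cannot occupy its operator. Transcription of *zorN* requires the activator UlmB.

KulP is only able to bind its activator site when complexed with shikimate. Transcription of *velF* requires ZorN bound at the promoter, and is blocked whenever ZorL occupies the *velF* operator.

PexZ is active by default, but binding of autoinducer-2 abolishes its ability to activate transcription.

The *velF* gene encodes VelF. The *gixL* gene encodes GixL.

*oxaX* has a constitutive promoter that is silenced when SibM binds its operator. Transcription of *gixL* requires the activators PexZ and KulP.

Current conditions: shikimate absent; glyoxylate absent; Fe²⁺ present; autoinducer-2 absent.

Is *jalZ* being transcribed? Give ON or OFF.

ON

Autoinducer-2 is absent, so PexZ is active.
Shikimate is absent, so KulP is inactive.
Required activator KulP is absent, so *gixL* is not transcribed.
So GixL is not produced.
Fe²⁺ is present, so SibM is active.
With repressor SibM bound, *oxaX* is not transcribed.
So OxaX is not produced.
With no repressor bound, *ulmB* is transcribed.
So UlmB is produced and active.
No repressor is bound and UlmB is active, so *zorN* is transcribed.
So ZorN is produced and active.
Glyoxylate is absent, so ZorL is inactive.
No repressor is bound and ZorN is active, so *velF* is transcribed.
So VelF is produced and active.
No repressor is bound and VelF is active, so *jalZ* is transcribed.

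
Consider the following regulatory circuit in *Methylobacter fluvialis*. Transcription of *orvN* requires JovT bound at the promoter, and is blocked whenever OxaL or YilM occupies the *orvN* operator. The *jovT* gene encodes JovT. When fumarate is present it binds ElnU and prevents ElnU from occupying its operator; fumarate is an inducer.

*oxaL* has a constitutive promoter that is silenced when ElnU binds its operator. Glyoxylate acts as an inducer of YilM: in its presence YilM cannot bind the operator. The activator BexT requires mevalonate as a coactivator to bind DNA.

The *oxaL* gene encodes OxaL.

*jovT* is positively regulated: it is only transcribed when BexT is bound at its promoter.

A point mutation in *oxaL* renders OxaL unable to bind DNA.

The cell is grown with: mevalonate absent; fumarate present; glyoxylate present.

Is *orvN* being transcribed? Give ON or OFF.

OFF

Mevalonate is absent, so BexT is inactive.
Required activator BexT is absent, so *jovT* is not transcribed.
So JovT is not produced.
OxaL is non-functional in this strain, so it has no effect.
Glyoxylate is present, so YilM is inactive.
Required activator JovT is absent, so *orvN* is not transcribed.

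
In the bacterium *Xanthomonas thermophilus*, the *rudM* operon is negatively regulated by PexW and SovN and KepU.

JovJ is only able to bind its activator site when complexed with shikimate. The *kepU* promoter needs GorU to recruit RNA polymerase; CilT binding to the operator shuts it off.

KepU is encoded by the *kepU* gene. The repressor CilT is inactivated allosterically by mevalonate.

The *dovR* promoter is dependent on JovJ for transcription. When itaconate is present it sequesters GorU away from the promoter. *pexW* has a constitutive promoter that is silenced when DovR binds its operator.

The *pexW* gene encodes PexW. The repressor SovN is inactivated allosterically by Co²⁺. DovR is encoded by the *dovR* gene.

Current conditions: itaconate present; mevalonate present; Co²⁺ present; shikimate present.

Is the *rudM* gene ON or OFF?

ON

Shikimate is present, so JovJ is active.
No repressor is bound and JovJ is active, so *dovR* is transcribed.
So DovR is produced and active.
With repressor DovR bound, *pexW* is not transcribed.
So PexW is not produced.
Co²⁺ is present, so SovN is inactive.
Itaconate is present, so GorU is inactive.
Mevalonate is present, so CilT is inactive.
Required activator GorU is absent, so *kepU* is not transcribed.
So KepU is not produced.
With no repressor bound, *rudM* is transcribed.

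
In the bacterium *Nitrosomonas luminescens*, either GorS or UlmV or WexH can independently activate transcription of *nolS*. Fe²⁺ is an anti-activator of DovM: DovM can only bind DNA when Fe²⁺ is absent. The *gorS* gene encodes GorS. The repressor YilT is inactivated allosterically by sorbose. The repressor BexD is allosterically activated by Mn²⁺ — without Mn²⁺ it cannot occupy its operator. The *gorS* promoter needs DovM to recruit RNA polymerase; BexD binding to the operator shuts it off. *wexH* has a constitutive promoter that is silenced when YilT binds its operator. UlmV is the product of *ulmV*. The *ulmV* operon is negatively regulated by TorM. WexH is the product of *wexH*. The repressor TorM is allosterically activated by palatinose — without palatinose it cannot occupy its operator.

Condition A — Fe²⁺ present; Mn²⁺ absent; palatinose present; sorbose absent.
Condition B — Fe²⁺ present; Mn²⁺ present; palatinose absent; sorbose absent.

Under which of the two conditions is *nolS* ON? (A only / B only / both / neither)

Condition A:
Fe²⁺ is present, so DovM is inactive.
Mn²⁺ is absent, so BexD is inactive.
Required activator DovM is absent, so *gorS* is not transcribed.
So GorS is not produced.
Palatinose is present, so TorM is active.
With repressor TorM bound, *ulmV* is not transcribed.
So UlmV is not produced.
Sorbose is absent, so YilT is active.
With repressor YilT bound, *wexH* is not transcribed.
So WexH is not produced.
No activator is available at the *nolS* promoter, so *nolS* is not transcribed.
→ *nolS* is OFF in A.
Condition B:
Fe²⁺ is present, so DovM is inactive.
Mn²⁺ is present, so BexD is active.
With repressor BexD bound, *gorS* is not transcribed.
So GorS is not produced.
Palatinose is absent, so TorM is inactive.
With no repressor bound, *ulmV* is transcribed.
So UlmV is produced and active.
Sorbose is absent, so YilT is active.
With repressor YilT bound, *wexH* is not transcribed.
So WexH is not produced.
Activator UlmV is present, so *nolS* is transcribed.
→ *nolS* is ON in B.

B only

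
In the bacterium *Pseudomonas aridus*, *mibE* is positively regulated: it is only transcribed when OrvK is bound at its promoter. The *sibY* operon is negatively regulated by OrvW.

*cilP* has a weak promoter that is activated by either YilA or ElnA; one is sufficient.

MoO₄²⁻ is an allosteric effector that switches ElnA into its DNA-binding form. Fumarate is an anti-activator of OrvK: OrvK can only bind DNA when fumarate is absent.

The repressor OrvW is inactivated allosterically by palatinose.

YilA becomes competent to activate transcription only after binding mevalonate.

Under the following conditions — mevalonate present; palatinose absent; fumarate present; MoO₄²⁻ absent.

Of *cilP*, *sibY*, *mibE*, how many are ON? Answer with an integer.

Mevalonate is present, so YilA is active.
MoO₄²⁻ is absent, so ElnA is inactive.
Activator YilA is present, so *cilP* is transcribed.
→ *cilP* is ON.
Palatinose is absent, so OrvW is active.
With repressor OrvW bound, *sibY* is not transcribed.
→ *sibY* is OFF.
Fumarate is present, so OrvK is inactive.
Required activator OrvK is absent, so *mibE* is not transcribed.
→ *mibE* is OFF.
1 of the 3 genes is transcribed.

1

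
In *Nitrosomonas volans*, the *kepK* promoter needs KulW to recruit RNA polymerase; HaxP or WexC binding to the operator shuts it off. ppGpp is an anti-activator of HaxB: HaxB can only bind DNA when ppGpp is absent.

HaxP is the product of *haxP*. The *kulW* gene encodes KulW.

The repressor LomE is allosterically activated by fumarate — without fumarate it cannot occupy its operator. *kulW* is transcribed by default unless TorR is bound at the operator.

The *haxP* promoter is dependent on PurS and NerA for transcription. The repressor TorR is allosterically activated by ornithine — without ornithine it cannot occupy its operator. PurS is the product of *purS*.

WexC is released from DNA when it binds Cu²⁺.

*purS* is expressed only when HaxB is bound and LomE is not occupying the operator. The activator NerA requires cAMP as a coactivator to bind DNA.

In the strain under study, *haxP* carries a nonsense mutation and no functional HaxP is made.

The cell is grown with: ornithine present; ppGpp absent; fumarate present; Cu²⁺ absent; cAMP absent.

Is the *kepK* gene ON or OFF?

OFF

HaxP is non-functional in this strain, so it has no effect.
Cu²⁺ is absent, so WexC is active.
Ornithine is present, so TorR is active.
With repressor TorR bound, *kulW* is not transcribed.
So KulW is not produced.
With repressor WexC bound, *kepK* is not transcribed.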